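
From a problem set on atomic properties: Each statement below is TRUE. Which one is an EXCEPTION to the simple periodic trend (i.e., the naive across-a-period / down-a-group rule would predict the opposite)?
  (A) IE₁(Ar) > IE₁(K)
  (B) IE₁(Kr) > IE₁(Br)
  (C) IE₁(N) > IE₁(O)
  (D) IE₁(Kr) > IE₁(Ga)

(C)

The general trend: first ionization energy increases across a period and decreases down a group.
(A) Ar (period 3, group 18) vs K (period 4, group 1): the stated order agrees with the simple trend.
(B) Kr (period 4, group 18) vs Br (period 4, group 17): the stated order agrees with the simple trend.
(C) N (period 2, group 15) vs O (period 2, group 16): the stated order contradicts the simple trend.
(D) Kr (period 4, group 18) vs Ga (period 4, group 13): the stated order agrees with the simple trend.
The exception is (C): pairing an electron in O's 2p⁴ costs repulsion energy, so O ionizes more easily than half-filled N (2p³).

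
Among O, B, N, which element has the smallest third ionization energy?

IE_3 is the cost of taking one more electron from the +2 cation: O²⁺ still has 4 valence electrons; B²⁺ still has 1 valence electron; N²⁺ still has 3 valence electrons.
All are still removing valence electrons, so compare the +2 ions as you would atoms: IE_3 generally rises across a period (higher Z_eff) and falls down a group (larger shell), subject to the usual subshell exceptions.
Valence configurations: O²⁺ [He]2s²2p², B²⁺ [He]2s¹, N²⁺ [He]2s²2p¹.
Tabulated IE_3 (kJ/mol): O 5300, B 3660, N 4578.
Putting it together, IE_3: B < N < O.

B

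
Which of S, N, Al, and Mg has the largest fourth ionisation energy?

Consider each +3 ion: S³⁺ still has 3 valence electrons; N³⁺ still has 2 valence electrons; Al³⁺ is the bare [Ne] core; Mg³⁺ is already 1 electron into the core.
Core electrons are held far more tightly than valence electrons, so Mg and Al top the IE_4 order.
Valence configurations: S³⁺ [Ne]3s²3p¹, N³⁺ [He]2s².
Tabulated IE_4 (kJ/mol): S 4556, N 7475, Al 11577, Mg 10543.
Hence IE_4: S < N < Mg < Al.

Al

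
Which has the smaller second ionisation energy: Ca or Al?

After 1 electron has been removed, what remains? Ca⁺ still has 1 valence electron; Al⁺ still has 2 valence electrons.
All are still removing valence electrons, so compare the +1 ions as you would atoms: IE_2 generally rises across a period (higher Z_eff) and falls down a group (larger shell), subject to the usual subshell exceptions.
Valence configurations: Ca⁺ [Ar]4s¹, Al⁺ [Ne]3s².
Tabulated IE_2 (kJ/mol): Ca 1145, Al 1817.
Putting it together, IE_2: Ca < Al.

Ca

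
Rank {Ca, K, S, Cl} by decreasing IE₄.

Consider each +3 ion: Ca³⁺ is already 1 electron into the core; K³⁺ is already 2 electrons into the core; S³⁺ still has 3 valence electrons; Cl³⁺ still has 4 valence electrons.
Breaking into a closed-shell core is much more expensive than removing a leftover valence electron — K and Ca have the largest IE_4 here.
Valence configurations: S³⁺ [Ne]3s²3p¹, Cl³⁺ [Ne]3s²3p².
Approximate IE_4 values (kJ/mol): Ca 6491, K 5877, S 4556, Cl 5159.
Overall IE_4 order: S < Cl < K < Ca.

Ca > K > Cl > S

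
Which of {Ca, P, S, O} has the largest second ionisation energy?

O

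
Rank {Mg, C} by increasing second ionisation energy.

Mg < C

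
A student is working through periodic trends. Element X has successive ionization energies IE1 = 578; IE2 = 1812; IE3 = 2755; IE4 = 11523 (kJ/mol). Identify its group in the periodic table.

Group 13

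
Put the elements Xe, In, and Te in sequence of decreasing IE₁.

Xe, Te, In

In is in period 5, group 13; Te is in period 5, group 16; Xe is in period 5, group 18.
IE₁ increases left→right with effective nuclear charge and decreases top→bottom as the valence shell moves farther out.
All lie in period 5, so first ionization energy increases left to right.
So from highest to lowest: Xe > Te > In.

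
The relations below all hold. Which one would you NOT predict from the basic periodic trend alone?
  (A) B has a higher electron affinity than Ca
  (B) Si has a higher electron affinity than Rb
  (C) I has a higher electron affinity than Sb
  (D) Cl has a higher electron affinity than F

The general trend: electron affinity increases across a period and decreases down a group.
(A) B (period 2, group 13) vs Ca (period 4, group 2): the stated order agrees with the simple trend.
(B) Si (period 3, group 14) vs Rb (period 5, group 1): the stated order agrees with the simple trend.
(C) I (period 5, group 17) vs Sb (period 5, group 15): the stated order agrees with the simple trend.
(D) Cl (period 3, group 17) vs F (period 2, group 17): the stated order contradicts the simple trend.
The exception is (D): F's small 2p subshell makes the incoming electron feel strong e⁻–e⁻ repulsion, so Cl actually releases more energy on gaining an electron.

(D)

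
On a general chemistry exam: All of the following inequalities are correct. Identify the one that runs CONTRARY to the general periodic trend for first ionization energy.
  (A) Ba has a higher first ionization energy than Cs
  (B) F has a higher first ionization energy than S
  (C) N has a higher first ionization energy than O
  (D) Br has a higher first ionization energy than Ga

The general trend: first ionization energy increases across a period and decreases down a group.
(A) Ba (period 6, group 2) vs Cs (period 6, group 1): the stated order agrees with the simple trend.
(B) F (period 2, group 17) vs S (period 3, group 16): the stated order agrees with the simple trend.
(C) N (period 2, group 15) vs O (period 2, group 16): the stated order contradicts the simple trend.
(D) Br (period 4, group 17) vs Ga (period 4, group 13): the stated order agrees with the simple trend.
The exception is (C): pairing an electron in O's 2p⁴ costs repulsion energy, so O ionizes more easily than half-filled N (2p³).

(C)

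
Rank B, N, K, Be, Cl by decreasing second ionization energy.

K > N > B > Cl > Be

IE_2 is the cost of taking one more electron from the +1 cation: B⁺ still has 2 valence electrons; N⁺ still has 4 valence electrons; K⁺ is the bare [Ar] core; Be⁺ still has 1 valence electron; Cl⁺ still has 6 valence electrons.
Pulling an electron out of a noble-gas core costs far more than removing a remaining valence electron, so K sits at the high end of IE_2.
Valence configurations: B⁺ [He]2s², N⁺ [He]2s²2p², Be⁺ [He]2s¹, Cl⁺ [Ne]3s²3p⁴.
The numbers (kJ/mol): B 2427, N 2856, K 3052, Be 1757, Cl 2298.
Overall IE_2 order: Be < Cl < B < N < K.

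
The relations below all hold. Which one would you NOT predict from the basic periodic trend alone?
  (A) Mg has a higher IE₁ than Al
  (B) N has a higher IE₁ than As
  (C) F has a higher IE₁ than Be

(A)

The general trend: IE₁ increases across a period and decreases down a group.
(A) Mg (period 3, group 2) vs Al (period 3, group 13): the stated order contradicts the simple trend.
(B) N (period 2, group 15) vs As (period 4, group 15): the stated order agrees with the simple trend.
(C) F (period 2, group 17) vs Be (period 2, group 2): the stated order agrees with the simple trend.
The exception is (A): Al's single 3p electron is easier to remove than one from Mg's filled 3s².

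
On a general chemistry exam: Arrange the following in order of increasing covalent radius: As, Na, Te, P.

Na is in period 3, group 1; P is in period 3, group 15; As is in period 4, group 15; Te is in period 5, group 16.
Radius decreases left→right (rising Z_eff, same n) and increases top→bottom (higher n).
Neither a single period nor a single group — weigh both effects.
As > P: they share group 15; the group trend gives As the larger value.
Te > As: period and group pull opposite ways; the down-group shift dominates (136 vs 121 pm).
Na > Te: period and group pull opposite ways; the across-period shift dominates (155 vs 136 pm).
Approximate values (pm): Na 155, P 111, As 121, Te 136.
So from smallest to largest: P < As < Te < Na.

P, As, Te, Na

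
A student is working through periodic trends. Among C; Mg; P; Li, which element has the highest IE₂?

Consider each +1 ion: C⁺ still has 3 valence electrons; Mg⁺ still has 1 valence electron; P⁺ still has 4 valence electrons; Li⁺ is the bare [He] core.
Breaking into a closed-shell core is much more expensive than removing a leftover valence electron — Li has the largest IE_2 here.
Valence configurations: C⁺ [He]2s²2p¹, Mg⁺ [Ne]3s¹, P⁺ [Ne]3s²3p².
Approximate IE_2 values (kJ/mol): C 2353, Mg 1451, P 1907, Li 7298.
Putting it together, IE_2: Mg < P < C < Li.

Li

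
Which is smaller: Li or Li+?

Li+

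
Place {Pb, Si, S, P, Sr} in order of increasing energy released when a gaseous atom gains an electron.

Si is in period 3, group 14; P is in period 3, group 15; S is in period 3, group 16; Sr is in period 5, group 2; Pb is in period 6, group 14.
EA tends to increase across a period and decrease down a group, though the pattern is less regular than for IE or radius.
Neither a single period nor a single group — weigh both effects.
Pb > Sr: period and group pull opposite ways; the across-period shift dominates (35 vs 5 kJ/mol).
P > Pb: relative to Pb, both the across-period and down-group shifts push P's electron affinity up.
Si > P: this pair runs against the simple trend — see the exception note.
S > Si: both are in period 3; the period trend gives S the larger value.
Note the exception: Si has a higher electron affinity than P, contrary to the simple trend — adding an electron to P's half-filled 3p³ is unfavourable, so Si (3p²) has the more exothermic EA.
Approximate values (kJ/mol): Si 134, P 72, S 200, Sr 5, Pb 35.
So from lowest to highest: Sr < Pb < P < Si < S.

Sr, Pb, P, Si, S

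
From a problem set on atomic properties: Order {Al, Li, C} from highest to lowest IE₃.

Li > C > Al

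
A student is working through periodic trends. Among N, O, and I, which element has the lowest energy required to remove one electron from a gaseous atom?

N is in period 2, group 15; O is in period 2, group 16; I is in period 5, group 17.
Removing the outermost electron gets harder across a period and easier down a group.
Neither a single period nor a single group — weigh both effects.
O > I: period and group pull opposite ways; the down-group shift dominates (1314 vs 1008 kJ/mol).
N > O: this pair runs against the simple trend — see the exception note.
Note the exception: N has a higher first ionization energy than O, contrary to the simple trend — pairing an electron in O's 2p⁴ costs repulsion energy, so O ionizes more easily than half-filled N (2p³).
For reference (kJ/mol): N 1402, O 1314, I 1008.
The lowest energy required to remove one electron from a gaseous atom among these belongs to I.

I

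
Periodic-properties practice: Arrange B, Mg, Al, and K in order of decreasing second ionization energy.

K > B > Al > Mg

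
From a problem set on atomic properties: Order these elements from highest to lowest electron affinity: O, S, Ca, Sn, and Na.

Electron affinity generally becomes more exothermic across a period toward the halogens and less exothermic down a group.
These span different periods and groups, so the two trends combine.
Na > Ca: period and group pull opposite ways; the down-group shift dominates (53 vs 2 kJ/mol).
Sn > Na: the two effects oppose for this pair; the across-period effect wins (107 vs 53 kJ/mol).
O > Sn: both effects reinforce here, so O is clearly the higher of the two.
S > O: this pair runs against the simple trend — see the exception note.
Note the exception: S has a higher electron affinity than O, contrary to the simple trend — the compact 2p subshell of O repels the added electron more than S's larger 3p does.
For reference (kJ/mol): O 141, Na 53, S 200, Ca 2, Sn 107.
So from highest to lowest: S > O > Sn > Na > Ca.

S, O, Sn, Na, Ca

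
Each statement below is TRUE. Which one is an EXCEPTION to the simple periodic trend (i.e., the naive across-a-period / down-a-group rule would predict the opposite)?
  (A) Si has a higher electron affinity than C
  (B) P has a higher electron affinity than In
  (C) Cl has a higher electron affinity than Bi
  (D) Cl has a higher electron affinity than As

(A)

The general trend: electron affinity increases across a period and decreases down a group.
(A) Si (period 3, group 14) vs C (period 2, group 14): the stated order contradicts the simple trend.
(B) P (period 3, group 15) vs In (period 5, group 13): the stated order agrees with the simple trend.
(C) Cl (period 3, group 17) vs Bi (period 6, group 15): the stated order agrees with the simple trend.
(D) Cl (period 3, group 17) vs As (period 4, group 15): the stated order agrees with the simple trend.
The exception is (A): Si's larger, more diffuse 3p orbitals accept an added electron slightly more readily than C's compact 2p.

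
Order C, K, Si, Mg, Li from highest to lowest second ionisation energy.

IE_2 is the cost of taking one more electron from the +1 cation: C⁺ still has 3 valence electrons; K⁺ is the bare [Ar] core; Si⁺ still has 3 valence electrons; Mg⁺ still has 1 valence electron; Li⁺ is the bare [He] core.
Core electrons are held far more tightly than valence electrons, so K and Li top the IE_2 order.
Valence configurations: C⁺ [He]2s²2p¹, Si⁺ [Ne]3s²3p¹, Mg⁺ [Ne]3s¹.
The numbers (kJ/mol): C 2353, K 3052, Si 1577, Mg 1451, Li 7298.
So the second ionization energies run Mg < Si < C < K < Li.

Li > K > C > Si > Mg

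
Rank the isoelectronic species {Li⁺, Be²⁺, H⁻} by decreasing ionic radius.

H⁻, Li⁺, Be²⁺

All of these have 2 electrons, so size is governed by nuclear charge alone: the more protons, the stronger the pull on the same electron cloud, and the smaller the ion.
Nuclear charges: Be²⁺ (Z=4), Li⁺ (Z=3), H⁻ (Z=1).
Largest to smallest: H⁻ > Li⁺ > Be²⁺.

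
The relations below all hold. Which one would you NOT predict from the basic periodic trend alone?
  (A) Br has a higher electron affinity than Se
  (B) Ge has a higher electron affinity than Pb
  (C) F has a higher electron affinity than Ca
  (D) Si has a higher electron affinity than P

(D)

The general trend: electron affinity increases across a period and decreases down a group.
(A) Br (period 4, group 17) vs Se (period 4, group 16): the stated order agrees with the simple trend.
(B) Ge (period 4, group 14) vs Pb (period 6, group 14): the stated order agrees with the simple trend.
(C) F (period 2, group 17) vs Ca (period 4, group 2): the stated order agrees with the simple trend.
(D) Si (period 3, group 14) vs P (period 3, group 15): the stated order contradicts the simple trend.
The exception is (D): adding an electron to P's half-filled 3p³ is unfavourable, so Si (3p²) has the more exothermic EA.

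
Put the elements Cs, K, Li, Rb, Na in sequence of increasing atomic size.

Li is in period 2, group 1; Na is in period 3, group 1; K is in period 4, group 1; Rb is in period 5, group 1; Cs is in period 6, group 1.
Radius decreases left→right (rising Z_eff, same n) and increases top→bottom (higher n).
All are in group 1, so atomic radius increases down the group.
So from smallest to largest: Li < Na < K < Rb < Cs.

Li, Na, K, Rb, Cs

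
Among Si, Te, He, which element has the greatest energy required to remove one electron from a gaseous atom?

He is in period 1, group 18; Si is in period 3, group 14; Te is in period 5, group 16.
First ionization energy rises across a period (greater Z_eff holds electrons more tightly) and falls down a group (valence electrons are farther from the nucleus).
Neither a single period nor a single group — weigh both effects.
Te > Si: the two effects oppose for this pair; the across-period effect wins (869 vs 786 kJ/mol).
He > Te: both effects reinforce here, so He is clearly the higher of the two.
Tabulated first ionization energy (kJ/mol): He 2372, Si 786, Te 869.
The greatest energy required to remove one electron from a gaseous atom among these belongs to He.

He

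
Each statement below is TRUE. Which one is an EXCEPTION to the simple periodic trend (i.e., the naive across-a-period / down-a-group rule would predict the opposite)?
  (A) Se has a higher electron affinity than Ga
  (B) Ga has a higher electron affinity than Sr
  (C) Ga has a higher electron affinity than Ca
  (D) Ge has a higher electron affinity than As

The general trend: electron affinity increases across a period and decreases down a group.
(A) Se (period 4, group 16) vs Ga (period 4, group 13): the stated order agrees with the simple trend.
(B) Ga (period 4, group 13) vs Sr (period 5, group 2): the stated order agrees with the simple trend.
(C) Ga (period 4, group 13) vs Ca (period 4, group 2): the stated order agrees with the simple trend.
(D) Ge (period 4, group 14) vs As (period 4, group 15): the stated order contradicts the simple trend.
The exception is (D): adding an electron to As's half-filled 4p³ is unfavourable, so Ge (4p²) has the more exothermic EA.

(D)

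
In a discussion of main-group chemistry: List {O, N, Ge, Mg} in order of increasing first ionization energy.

Mg < Ge < O < N

First ionization energy rises across a period (greater Z_eff holds electrons more tightly) and falls down a group (valence electrons are farther from the nucleus).
Neither a single period nor a single group — weigh both effects.
Ge > Mg: period and group pull opposite ways; the across-period shift dominates (762 vs 738 kJ/mol).
O > Ge: both effects reinforce here, so O is clearly the higher of the two.
N > O: this pair runs against the simple trend — see the exception note.
Note the exception: N has a higher first ionization energy than O, contrary to the simple trend — pairing an electron in O's 2p⁴ costs repulsion energy, so O ionizes more easily than half-filled N (2p³).
Tabulated first ionization energy (kJ/mol): N 1402, O 1314, Mg 738, Ge 762.
So from lowest to highest: Mg < Ge < O < N.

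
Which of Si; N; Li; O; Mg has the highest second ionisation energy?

Li

IE_2 is the cost of taking one more electron from the +1 cation: Si⁺ still has 3 valence electrons; N⁺ still has 4 valence electrons; Li⁺ is the bare [He] core; O⁺ still has 5 valence electrons; Mg⁺ still has 1 valence electron.
Pulling an electron out of a noble-gas core costs far more than removing a remaining valence electron, so Li sits at the high end of IE_2.
Valence configurations: Si⁺ [Ne]3s²3p¹, N⁺ [He]2s²2p², O⁺ [He]2s²2p³, Mg⁺ [Ne]3s¹.
Tabulated IE_2 (kJ/mol): Si 1577, N 2856, Li 7298, O 3388, Mg 1451.
Putting it together, IE_2: Mg < Si < N < O < Li.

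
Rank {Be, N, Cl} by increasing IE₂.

Be < Cl < N

IE_2 is the cost of taking one more electron from the +1 cation: Be⁺ still has 1 valence electron; N⁺ still has 4 valence electrons; Cl⁺ still has 6 valence electrons.
All are still removing valence electrons, so compare the +1 ions as you would atoms: IE_2 generally rises across a period (higher Z_eff) and falls down a group (larger shell), subject to the usual subshell exceptions.
Valence configurations: Be⁺ [He]2s¹, N⁺ [He]2s²2p², Cl⁺ [Ne]3s²3p⁴.
Tabulated IE_2 (kJ/mol): Be 1757, N 2856, Cl 2298.
Overall IE_2 order: Be < Cl < N.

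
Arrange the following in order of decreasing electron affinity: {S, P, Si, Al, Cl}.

Al is in period 3, group 13; Si is in period 3, group 14; P is in period 3, group 15; S is in period 3, group 16; Cl is in period 3, group 17.
Adding an electron releases more energy for atoms nearer the top right (short of the noble gases).
All lie in period 3; the across-period trend (electron affinity increases left to right) applies, with the exception below.
Note the exception: Si has a higher electron affinity than P, contrary to the simple trend — adding an electron to P's half-filled 3p³ is unfavourable, so Si (3p²) has the more exothermic EA.
For reference (kJ/mol): Al 42, Si 134, P 72, S 200, Cl 349.
So from highest to lowest: Cl > S > Si > P > Al.

Cl > S > Si > P > Al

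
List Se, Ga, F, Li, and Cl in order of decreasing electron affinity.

Cl > F > Se > Li > Ga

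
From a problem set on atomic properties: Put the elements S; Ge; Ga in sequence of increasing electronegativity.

Ga, Ge, S

S is in period 3, group 16; Ga is in period 4, group 13; Ge is in period 4, group 14.
Electronegativity increases across a period and decreases down a group, tracking effective nuclear charge and atomic size.
These span different periods and groups, so the two trends combine.
Ge > Ga: both are in period 4; the period trend gives Ge the larger value.
S > Ge: relative to Ge, both the across-period and down-group shifts push S's electronegativity up.
Tabulated electronegativity (Pauling): S 2.58, Ga 1.81, Ge 2.01.
So from lowest to highest: Ga < Ge < S.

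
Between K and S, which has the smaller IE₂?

S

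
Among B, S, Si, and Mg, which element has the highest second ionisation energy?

B

IE_2 is the cost of taking one more electron from the +1 cation: B⁺ still has 2 valence electrons; S⁺ still has 5 valence electrons; Si⁺ still has 3 valence electrons; Mg⁺ still has 1 valence electron.
All are still removing valence electrons, so compare the +1 ions as you would atoms: IE_2 generally rises across a period (higher Z_eff) and falls down a group (larger shell), subject to the usual subshell exceptions.
Valence configurations: B⁺ [He]2s², S⁺ [Ne]3s²3p³, Si⁺ [Ne]3s²3p¹, Mg⁺ [Ne]3s¹.
Tabulated IE_2 (kJ/mol): B 2427, S 2252, Si 1577, Mg 1451.
Hence IE_2: Mg < Si < S < B.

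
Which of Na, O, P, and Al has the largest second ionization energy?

Na

Consider each +1 ion: Na⁺ is the bare [Ne] core; O⁺ still has 5 valence electrons; P⁺ still has 4 valence electrons; Al⁺ still has 2 valence electrons.
Pulling an electron out of a noble-gas core costs far more than removing a remaining valence electron, so Na sits at the high end of IE_2.
Valence configurations: O⁺ [He]2s²2p³, P⁺ [Ne]3s²3p², Al⁺ [Ne]3s².
Tabulated IE_2 (kJ/mol): Na 4562, O 3388, P 1907, Al 1817.
Hence IE_2: Al < P < O < Na.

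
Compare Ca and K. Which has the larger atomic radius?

K is in period 4, group 1; Ca is in period 4, group 2.
Across a period the added protons contract the valence shell; down a group each new principal shell makes the atom larger.
All lie in period 4, so atomic radius increases right to left.
So K has the larger atomic radius (K > Ca).

K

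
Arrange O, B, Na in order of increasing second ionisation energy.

IE_2 is the cost of taking one more electron from the +1 cation: O⁺ still has 5 valence electrons; B⁺ still has 2 valence electrons; Na⁺ is the bare [Ne] core.
Pulling an electron out of a noble-gas core costs far more than removing a remaining valence electron, so Na sits at the high end of IE_2.
Valence configurations: O⁺ [He]2s²2p³, B⁺ [He]2s².
Approximate IE_2 values (kJ/mol): O 3388, B 2427, Na 4562.
Overall IE_2 order: B < O < Na.

B < O < Na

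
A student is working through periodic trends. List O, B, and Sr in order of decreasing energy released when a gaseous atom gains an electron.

EA tends to increase across a period and decrease down a group, though the pattern is less regular than for IE or radius.
These span different periods and groups, so the two trends combine.
B > Sr: both effects reinforce here, so B is clearly the higher of the two.
O > B: O lies to the right of B in period 2, so the across-period effect alone puts O higher.
Tabulated electron affinity (kJ/mol): B 27, O 141, Sr 5.
So from highest to lowest: O > B > Sr.

O > B > Sr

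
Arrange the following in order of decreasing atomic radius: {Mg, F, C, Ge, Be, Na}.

Be is in period 2, group 2; C is in period 2, group 14; F is in period 2, group 17; Na is in period 3, group 1; Mg is in period 3, group 2; Ge is in period 4, group 14.
Radius decreases left→right (rising Z_eff, same n) and increases top→bottom (higher n).
These span different periods and groups, so the two trends combine.
C > F: both are in period 2; the period trend gives C the larger value.
Be > C: both are in period 2; the period trend gives Be the larger value.
Ge > Be: period and group pull opposite ways; the down-group shift dominates (121 vs 102 pm).
Mg > Ge: the two effects oppose for this pair; the across-period effect wins (139 vs 121 pm).
Na > Mg: both are in period 3; the period trend gives Na the larger value.
For reference (pm): Be 102, C 75, F 64, Na 155, Mg 139, Ge 121.
So from largest to smallest: Na > Mg > Ge > Be > C > F.

Na, Mg, Ge, Be, C, F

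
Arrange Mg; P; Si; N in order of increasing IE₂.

Consider each +1 ion: Mg⁺ still has 1 valence electron; P⁺ still has 4 valence electrons; Si⁺ still has 3 valence electrons; N⁺ still has 4 valence electrons.
All are still removing valence electrons, so compare the +1 ions as you would atoms: IE_2 generally rises across a period (higher Z_eff) and falls down a group (larger shell), subject to the usual subshell exceptions.
Valence configurations: Mg⁺ [Ne]3s¹, P⁺ [Ne]3s²3p², Si⁺ [Ne]3s²3p¹, N⁺ [He]2s²2p².
Tabulated IE_2 (kJ/mol): Mg 1451, P 1907, Si 1577, N 2856.
Overall IE_2 order: Mg < Si < P < N.

Mg < Si < P < N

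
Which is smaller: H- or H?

H

Forming H- adds 1 electron to H. More electron–electron repulsion in the same shell, with unchanged nuclear charge, lets the cloud expand.
An anion is larger than its parent atom: H- > H.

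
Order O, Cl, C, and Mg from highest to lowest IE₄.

After 3 electrons have been removed, what remains? O³⁺ still has 3 valence electrons; Cl³⁺ still has 4 valence electrons; C³⁺ still has 1 valence electron; Mg³⁺ is already 1 electron into the core.
Pulling an electron out of a noble-gas core costs far more than removing a remaining valence electron, so Mg sits at the high end of IE_4.
Valence configurations: O³⁺ [He]2s²2p¹, Cl³⁺ [Ne]3s²3p², C³⁺ [He]2s¹.
Approximate IE_4 values (kJ/mol): O 7469, Cl 5159, C 6223, Mg 10543.
Hence IE_4: Cl < C < O < Mg.

Mg, O, C, Cl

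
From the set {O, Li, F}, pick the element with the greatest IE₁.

IE₁ increases left→right with effective nuclear charge and decreases top→bottom as the valence shell moves farther out.
All lie in period 2, so first ionization energy increases left to right.
The greatest IE₁ among these belongs to F.

F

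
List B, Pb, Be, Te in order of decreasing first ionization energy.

Be > Te > B > Pb

IE₁ increases left→right with effective nuclear charge and decreases top→bottom as the valence shell moves farther out.
These span different periods and groups, so the two trends combine.
B > Pb: period and group pull opposite ways; the down-group shift dominates (801 vs 716 kJ/mol).
Te > B: period and group pull opposite ways; the across-period shift dominates (869 vs 801 kJ/mol).
Be > Te: period and group pull opposite ways; the down-group shift dominates (900 vs 869 kJ/mol).
Note the exception: Be has a higher first ionization energy than B, contrary to the simple trend — removing B's lone 2p electron is easier than breaking Be's filled 2s².
Tabulated first ionization energy (kJ/mol): Be 900, B 801, Te 869, Pb 716.
So from highest to lowest: Be > Te > B > Pb.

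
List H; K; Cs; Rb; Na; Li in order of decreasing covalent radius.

H is in period 1, group 1; Li is in period 2, group 1; Na is in period 3, group 1; K is in period 4, group 1; Rb is in period 5, group 1; Cs is in period 6, group 1.
Radius decreases left→right (rising Z_eff, same n) and increases top→bottom (higher n).
All are in group 1, so atomic radius increases down the group.
So from largest to smallest: Cs > Rb > K > Na > Li > H.

Cs, Rb, K, Na, Li, H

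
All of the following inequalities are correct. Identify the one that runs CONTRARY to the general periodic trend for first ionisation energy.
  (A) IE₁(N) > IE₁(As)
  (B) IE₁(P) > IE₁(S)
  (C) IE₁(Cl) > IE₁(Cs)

(B)

The general trend: first ionisation energy increases across a period and decreases down a group.
(A) N (period 2, group 15) vs As (period 4, group 15): the stated order agrees with the simple trend.
(B) P (period 3, group 15) vs S (period 3, group 16): the stated order contradicts the simple trend.
(C) Cl (period 3, group 17) vs Cs (period 6, group 1): the stated order agrees with the simple trend.
The exception is (B): S (3p⁴) ionizes more easily than half-filled P (3p³) because the paired 3p electron in S is pushed out by e⁻–e⁻ repulsion.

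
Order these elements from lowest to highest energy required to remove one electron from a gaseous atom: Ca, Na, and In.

Na is in period 3, group 1; Ca is in period 4, group 2; In is in period 5, group 13.
IE₁ increases left→right with effective nuclear charge and decreases top→bottom as the valence shell moves farther out.
A diagonal step moves right (one effect) and down (the opposite effect) at once.
In > Na: the two effects oppose for this pair; the across-period effect wins (558 vs 496 kJ/mol).
Ca > In: period and group pull opposite ways; the down-group shift dominates (590 vs 558 kJ/mol).
For reference (kJ/mol): Na 496, Ca 590, In 558.
So from lowest to highest: Na < In < Ca.

Na < In < Ca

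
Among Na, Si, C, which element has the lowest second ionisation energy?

Si

After 1 electron has been removed, what remains? Na⁺ is the bare [Ne] core; Si⁺ still has 3 valence electrons; C⁺ still has 3 valence electrons.
Pulling an electron out of a noble-gas core costs far more than removing a remaining valence electron, so Na sits at the high end of IE_2.
Valence configurations: Si⁺ [Ne]3s²3p¹, C⁺ [He]2s²2p¹.
Approximate IE_2 values (kJ/mol): Na 4562, Si 1577, C 2353.
So the second ionization energies run Si < C < Na.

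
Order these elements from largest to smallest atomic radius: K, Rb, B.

Rb, K, B

B is in period 2, group 13; K is in period 4, group 1; Rb is in period 5, group 1.
Across a period the added protons contract the valence shell; down a group each new principal shell makes the atom larger.
These span different periods and groups, so the two trends combine.
K > B: relative to B, both the across-period and down-group shifts push K's atomic radius up.
Rb > K: they share group 1; the group trend gives Rb the larger value.
Approximate values (pm): B 85, K 196, Rb 210.
So from largest to smallest: Rb > K > B.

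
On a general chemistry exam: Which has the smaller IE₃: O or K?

K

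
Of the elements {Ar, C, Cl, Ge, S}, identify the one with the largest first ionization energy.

Ar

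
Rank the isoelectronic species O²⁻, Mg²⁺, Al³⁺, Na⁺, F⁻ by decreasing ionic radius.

All of these have 10 electrons, so size is governed by nuclear charge alone: the more protons, the stronger the pull on the same electron cloud, and the smaller the ion.
Nuclear charges: Al³⁺ (Z=13), Mg²⁺ (Z=12), Na⁺ (Z=11), F⁻ (Z=9), O²⁻ (Z=8).
Largest to smallest: O²⁻ > F⁻ > Na⁺ > Mg²⁺ > Al³⁺.

O²⁻, F⁻, Na⁺, Mg²⁺, Al³⁺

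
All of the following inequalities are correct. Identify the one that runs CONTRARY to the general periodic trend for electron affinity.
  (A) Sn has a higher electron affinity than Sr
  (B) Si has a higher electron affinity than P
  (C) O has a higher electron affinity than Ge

(B)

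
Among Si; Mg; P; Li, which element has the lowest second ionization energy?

Mg

The second ionization energy removes an electron from the +1 ion. For each element: Si⁺ still has 3 valence electrons; Mg⁺ still has 1 valence electron; P⁺ still has 4 valence electrons; Li⁺ is the bare [He] core.
Pulling an electron out of a noble-gas core costs far more than removing a remaining valence electron, so Li sits at the high end of IE_2.
Valence configurations: Si⁺ [Ne]3s²3p¹, Mg⁺ [Ne]3s¹, P⁺ [Ne]3s²3p².
The numbers (kJ/mol): Si 1577, Mg 1451, P 1907, Li 7298.
Overall IE_2 order: Mg < Si < P < Li.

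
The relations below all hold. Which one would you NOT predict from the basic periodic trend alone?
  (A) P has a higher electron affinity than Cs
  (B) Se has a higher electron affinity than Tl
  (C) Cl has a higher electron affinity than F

(C)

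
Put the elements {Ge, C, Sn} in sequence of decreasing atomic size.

C is in period 2, group 14; Ge is in period 4, group 14; Sn is in period 5, group 14.
Across a period the added protons contract the valence shell; down a group each new principal shell makes the atom larger.
All are in group 14, so atomic radius increases down the group.
So from largest to smallest: Sn > Ge > C.

Sn > Ge > C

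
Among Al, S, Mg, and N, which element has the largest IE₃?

Mg

The third ionization energy removes an electron from the +2 ion. For each element: Al²⁺ still has 1 valence electron; S²⁺ still has 4 valence electrons; Mg²⁺ is the bare [Ne] core; N²⁺ still has 3 valence electrons.
Core electrons are held far more tightly than valence electrons, so Mg tops the IE_3 order.
Valence configurations: Al²⁺ [Ne]3s¹, S²⁺ [Ne]3s²3p², N²⁺ [He]2s²2p¹.
Approximate IE_3 values (kJ/mol): Al 2745, S 3357, Mg 7733, N 4578.
Hence IE_3: Al < S < N < Mg.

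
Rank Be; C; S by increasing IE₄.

S < C < Be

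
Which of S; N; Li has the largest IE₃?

The third ionization energy removes an electron from the +2 ion. For each element: S²⁺ still has 4 valence electrons; N²⁺ still has 3 valence electrons; Li²⁺ is already 1 electron into the core.
Core electrons are held far more tightly than valence electrons, so Li tops the IE_3 order.
Valence configurations: S²⁺ [Ne]3s²3p², N²⁺ [He]2s²2p¹.
The numbers (kJ/mol): S 3357, N 4578, Li 11815.
Hence IE_3: S < N < Li.

Li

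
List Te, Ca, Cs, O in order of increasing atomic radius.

O < Te < Ca < Cs

O is in period 2, group 16; Ca is in period 4, group 2; Te is in period 5, group 16; Cs is in period 6, group 1.
Moving right in a period, electrons are added to the same shell under a stronger nuclear pull, so atoms get smaller; moving down, a new shell is opened and atoms get larger.
Neither a single period nor a single group — weigh both effects.
Te > O: Te sits below O in group 16, so the down-group effect alone puts Te larger.
Ca > Te: the two effects oppose for this pair; the across-period effect wins (171 vs 136 pm).
Cs > Ca: relative to Ca, both the across-period and down-group shifts push Cs's atomic radius up.
Approximate values (pm): O 63, Ca 171, Te 136, Cs 232.
So from smallest to largest: O < Te < Ca < Cs.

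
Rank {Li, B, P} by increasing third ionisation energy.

P < B < Li

The third ionization energy removes an electron from the +2 ion. For each element: Li²⁺ is already 1 electron into the core; B²⁺ still has 1 valence electron; P²⁺ still has 3 valence electrons.
Pulling an electron out of a noble-gas core costs far more than removing a remaining valence electron, so Li sits at the high end of IE_3.
Valence configurations: B²⁺ [He]2s¹, P²⁺ [Ne]3s²3p¹.
Tabulated IE_3 (kJ/mol): Li 11815, B 3660, P 2914.
Hence IE_3: P < B < Li.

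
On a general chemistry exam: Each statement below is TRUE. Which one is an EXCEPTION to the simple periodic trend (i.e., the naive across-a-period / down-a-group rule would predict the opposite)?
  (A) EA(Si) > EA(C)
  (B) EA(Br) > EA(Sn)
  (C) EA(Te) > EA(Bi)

(A)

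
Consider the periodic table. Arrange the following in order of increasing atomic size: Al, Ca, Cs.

Al < Ca < Cs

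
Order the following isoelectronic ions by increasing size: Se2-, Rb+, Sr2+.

Sr2+ < Rb+ < Se2-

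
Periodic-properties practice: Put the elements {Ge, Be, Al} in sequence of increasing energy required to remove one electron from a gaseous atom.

Be is in period 2, group 2; Al is in period 3, group 13; Ge is in period 4, group 14.
IE₁ increases left→right with effective nuclear charge and decreases top→bottom as the valence shell moves farther out.
These sit on a diagonal, where the across-period and down-group effects partly cancel.
Ge > Al: period and group pull opposite ways; the across-period shift dominates (762 vs 578 kJ/mol).
Be > Ge: period and group pull opposite ways; the down-group shift dominates (900 vs 762 kJ/mol).
For reference (kJ/mol): Be 900, Al 578, Ge 762.
So from lowest to highest: Al < Ge < Be.

Al < Ge < Be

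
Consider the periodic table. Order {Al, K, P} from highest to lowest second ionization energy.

K > P > Al

IE_2 is the cost of taking one more electron from the +1 cation: Al⁺ still has 2 valence electrons; K⁺ is the bare [Ar] core; P⁺ still has 4 valence electrons.
Breaking into a closed-shell core is much more expensive than removing a leftover valence electron — K has the largest IE_2 here.
Valence configurations: Al⁺ [Ne]3s², P⁺ [Ne]3s²3p².
The numbers (kJ/mol): Al 1817, K 3052, P 1907.
Putting it together, IE_2: Al < P < K.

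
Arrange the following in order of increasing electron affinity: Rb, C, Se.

Rb < C < Se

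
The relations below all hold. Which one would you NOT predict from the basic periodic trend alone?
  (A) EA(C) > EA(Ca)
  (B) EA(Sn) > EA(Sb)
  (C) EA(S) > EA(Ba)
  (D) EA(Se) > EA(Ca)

(B)

The general trend: electron affinity increases across a period and decreases down a group.
(A) C (period 2, group 14) vs Ca (period 4, group 2): the stated order agrees with the simple trend.
(B) Sn (period 5, group 14) vs Sb (period 5, group 15): the stated order contradicts the simple trend.
(C) S (period 3, group 16) vs Ba (period 6, group 2): the stated order agrees with the simple trend.
(D) Se (period 4, group 16) vs Ca (period 4, group 2): the stated order agrees with the simple trend.
The exception is (B): adding an electron to Sb's half-filled 5p³ is unfavourable, so Sn has the more exothermic EA.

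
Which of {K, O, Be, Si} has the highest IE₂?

IE_2 is the cost of taking one more electron from the +1 cation: K⁺ is the bare [Ar] core; O⁺ still has 5 valence electrons; Be⁺ still has 1 valence electron; Si⁺ still has 3 valence electrons.
Usually core removal costs more than valence removal, but here the competition is close: a tightly held n=2 valence electron can cost more to remove than an n=3 core electron, so the actual values have to decide it.
Valence configurations: O⁺ [He]2s²2p³, Be⁺ [He]2s¹, Si⁺ [Ne]3s²3p¹.
The numbers (kJ/mol): K 3052, O 3388, Be 1757, Si 1577.
Overall IE_2 order: Si < Be < K < O.

O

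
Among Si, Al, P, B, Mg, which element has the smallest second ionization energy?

Mg

IE_2 is the cost of taking one more electron from the +1 cation: Si⁺ still has 3 valence electrons; Al⁺ still has 2 valence electrons; P⁺ still has 4 valence electrons; B⁺ still has 2 valence electrons; Mg⁺ still has 1 valence electron.
All are still removing valence electrons, so compare the +1 ions as you would atoms: IE_2 generally rises across a period (higher Z_eff) and falls down a group (larger shell), subject to the usual subshell exceptions.
Valence configurations: Si⁺ [Ne]3s²3p¹, Al⁺ [Ne]3s², P⁺ [Ne]3s²3p², B⁺ [He]2s², Mg⁺ [Ne]3s¹.
Si⁺ loses a lone 3p electron whereas Al⁺ must break into a filled 3s² pair, so IE_2(Al) > IE_2(Si) even though Si has the higher nuclear charge.
The numbers (kJ/mol): Si 1577, Al 1817, P 1907, B 2427, Mg 1451.
Hence IE_2: Mg < Si < Al < P < B.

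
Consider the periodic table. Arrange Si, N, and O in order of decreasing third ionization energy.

O > N > Si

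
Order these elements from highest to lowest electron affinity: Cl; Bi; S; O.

O is in period 2, group 16; S is in period 3, group 16; Cl is in period 3, group 17; Bi is in period 6, group 15.
Atoms with high Z_eff and room in the valence shell (especially the halogens) have the most exothermic electron affinities.
These span different periods and groups, so the two trends combine.
O > Bi: both effects reinforce here, so O is clearly the higher of the two.
S > O: this pair runs against the simple trend — see the exception note.
Cl > S: Cl lies to the right of S in period 3, so the across-period effect alone puts Cl higher.
Note the exception: S has a higher electron affinity than O, contrary to the simple trend — the compact 2p subshell of O repels the added electron more than S's larger 3p does.
Approximate values (kJ/mol): O 141, S 200, Cl 349, Bi 91.
So from highest to lowest: Cl > S > O > Bi.

Cl > S > O > Bi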